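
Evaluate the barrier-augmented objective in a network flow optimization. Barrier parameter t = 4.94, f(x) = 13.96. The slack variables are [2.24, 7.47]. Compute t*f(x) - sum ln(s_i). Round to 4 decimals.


Step 1: Compute log-barrier.
ln values: [0.8065, 2.0109]
phi = -(0.8065 + 2.0109) = -2.8174
Step 2: Compute augmented objective.
t*f(x) = 4.94*13.96 = 68.9624
Total = 68.9624 - 2.8174 = 66.145


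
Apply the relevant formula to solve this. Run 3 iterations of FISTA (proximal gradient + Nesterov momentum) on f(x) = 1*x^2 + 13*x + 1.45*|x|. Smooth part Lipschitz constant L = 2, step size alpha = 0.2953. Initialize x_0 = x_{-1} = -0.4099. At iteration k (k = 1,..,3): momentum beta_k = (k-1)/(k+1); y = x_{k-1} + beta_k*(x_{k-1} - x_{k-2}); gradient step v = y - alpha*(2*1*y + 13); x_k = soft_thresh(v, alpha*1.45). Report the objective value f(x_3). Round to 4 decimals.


FISTA on f(x) = 1*x^2 + 13*x + 1.45*|x|
L = 2, alpha = 0.2953
Iteration 1: beta = 0.0, y = -0.4099 + 0.0*(-0.4099 + 0.4099) = -0.4099
  grad(y) = 12.1802, v = y - alpha*grad = -4.0067
  prox(v) = soft_thresh(-4.0067, 0.4282) = -3.5785
Iteration 2: beta = 0.3333, y = -3.5785 + 0.3333*(-3.5785 + 0.4099) = -4.6347
  grad(y) = 3.7305, v = y - alpha*grad = -5.7364
  prox(v) = soft_thresh(-5.7364, 0.4282) = -5.3082
Iteration 3: beta = 0.5, y = -5.3082 + 0.5*(-5.3082 + 3.5785) = -6.173
  grad(y) = 0.654, v = y - alpha*grad = -6.3661
  prox(v) = soft_thresh(-6.3661, 0.4282) = -5.9379
f(x_3) = 1*(-5.9379)^2 + 13*(-5.9379) + 1.45*|-5.9379| = -33.3241


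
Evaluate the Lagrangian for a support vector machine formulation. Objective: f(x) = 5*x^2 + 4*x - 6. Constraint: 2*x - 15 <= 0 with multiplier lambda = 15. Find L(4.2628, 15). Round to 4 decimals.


Step 1: Evaluate f(x).
f(4.2628) = 5*4.2628^2 + 4*4.2628 - 6 = 101.9085
Step 2: Evaluate g(x).
g(4.2628) = 2*4.2628 - 15 = -6.4744
Step 3: Compute Lagrangian.
L = 101.9085 + 15*-6.4744 = 4.7925


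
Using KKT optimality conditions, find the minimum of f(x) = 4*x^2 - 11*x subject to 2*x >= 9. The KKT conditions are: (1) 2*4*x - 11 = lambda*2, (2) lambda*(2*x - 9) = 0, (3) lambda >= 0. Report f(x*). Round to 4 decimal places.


Step 1: Try lambda = 0 (constraint inactive).
x_unc = 11/(2*4) = 1.375
Check: 2*1.375 = 2.75 < 9 -- violated!
Step 2: Constraint must be active: 2*x = 9
x* = 9/2 = 4.5
lambda = (2*4*4.5 - 11)/2 = 12.5
Step 3: Compute optimal value.
f(x*) = 4*4.5^2 - 11*4.5 = 31.5


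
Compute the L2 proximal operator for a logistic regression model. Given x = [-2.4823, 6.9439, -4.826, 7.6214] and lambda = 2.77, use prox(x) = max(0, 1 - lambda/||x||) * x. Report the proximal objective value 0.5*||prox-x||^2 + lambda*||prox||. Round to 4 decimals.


Step 1: Compute ||x||.
||x|| = 11.6514
Step 2: Compute scaling factor.
scale = max(0, 1 - 2.77/11.6514) = 0.7623
Step 3: prox(x) = [-1.8922, 5.2931, -3.6787, 5.8095]
||prox(x)|| = 8.8814
Step 4: Proximal objective.
0.5*||prox-x||^2 = 3.8365
lambda*||prox|| = 24.6015
Total = 28.438


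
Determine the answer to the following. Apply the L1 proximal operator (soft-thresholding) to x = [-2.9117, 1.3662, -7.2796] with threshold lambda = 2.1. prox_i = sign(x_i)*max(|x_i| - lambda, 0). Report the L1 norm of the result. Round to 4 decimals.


Soft-thresholding with lambda = 2.1:
prox(-2.9117) = sign(-2.9117)*max(|-2.9117| - 2.1, 0) = -0.8117
prox(1.3662) = sign(1.3662)*max(|1.3662| - 2.1, 0) = 0.0
prox(-7.2796) = sign(-7.2796)*max(|-7.2796| - 2.1, 0) = -5.1796
prox(x) = [-0.8117, 0.0, -5.1796]
||prox(x)||_1 = 0.8117 + 0.0 + 5.1796 = 5.9913


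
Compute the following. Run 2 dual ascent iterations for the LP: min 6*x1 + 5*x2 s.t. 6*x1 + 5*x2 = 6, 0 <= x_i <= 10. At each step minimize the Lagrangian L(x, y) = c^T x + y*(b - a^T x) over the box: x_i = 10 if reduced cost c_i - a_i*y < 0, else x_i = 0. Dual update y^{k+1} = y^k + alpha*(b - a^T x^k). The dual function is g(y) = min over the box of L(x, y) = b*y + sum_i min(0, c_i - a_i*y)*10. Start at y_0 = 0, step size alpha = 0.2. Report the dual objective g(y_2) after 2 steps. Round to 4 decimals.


Dual ascent for LP: min 6*x1 + 5*x2, 6*x1 + 5*x2 = 6, 0 <= x_i <= 10
Step 1: y^k = 0.0, reduced costs: (6.0, 5.0)
  x^k = (0.0, 0.0), subgradient = b - a^T x = 6.0
  y^{k+1} = 0.0 + 0.2*6.0 = 1.2
Step 2: y^k = 1.2, reduced costs: (-1.2, -1.0)
  x^k = (10.0, 10.0), subgradient = b - a^T x = -104.0
  y^{k+1} = 1.2 + 0.2*-104.0 = -19.6
Dual objective at y_2 = -19.6: reduced costs (123.6, 103.0), box minimizer x = (0.0, 0.0)
g(y_2) = b*y + (c1 - a1*y)*x1 + (c2 - a2*y)*x2 = 6*(-19.6) + 123.6*0.0 + 103.0*0.0 = -117.6 + 0.0 + 0.0 = -117.6


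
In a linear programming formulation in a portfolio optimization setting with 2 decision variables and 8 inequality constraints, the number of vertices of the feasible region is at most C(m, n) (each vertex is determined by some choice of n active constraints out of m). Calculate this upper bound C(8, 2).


Each vertex corresponds to some choice of n active constraints out of m, so the number of vertices is at most C(m, n) = m! / (n!(m-n)!).
m = 8, n = 2
Numerator: 8 * 7
Denominator: 2! = 2
C(8, 2) = 28


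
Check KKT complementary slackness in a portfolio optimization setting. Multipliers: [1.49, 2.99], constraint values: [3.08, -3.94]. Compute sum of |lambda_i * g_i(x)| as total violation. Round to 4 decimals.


KKT complementary slackness check:
lambda_1 * g_1 = 1.49 * 3.08 = 4.5892
lambda_2 * g_2 = 2.99 * -3.94 = -11.7806
Total violation = 4.5892 + 11.7806 = 16.3698


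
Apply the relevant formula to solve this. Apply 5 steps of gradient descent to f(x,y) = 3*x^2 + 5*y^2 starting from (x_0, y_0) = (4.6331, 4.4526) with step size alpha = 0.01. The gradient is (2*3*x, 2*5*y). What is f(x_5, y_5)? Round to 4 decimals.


Gradient descent on f(x,y) = 3*x^2 + 5*y^2.
Starting point: (4.6331, 4.4526), alpha = 0.01
Step 1: grad_x = 2*3*4.6331 = 27.7986, grad_y = 2*5*4.4526 = 44.526
  x_1 = 4.6331 - 0.01*27.7986 = 4.3551
  y_1 = 4.4526 - 0.01*44.526 = 4.0073
Step 2: grad_x = 2*3*4.3551 = 26.1307, grad_y = 2*5*4.0073 = 40.0734
  x_2 = 4.3551 - 0.01*26.1307 = 4.0938
  y_2 = 4.0073 - 0.01*40.0734 = 3.6066
Step 3: grad_x = 2*3*4.0938 = 24.5628, grad_y = 2*5*3.6066 = 36.0661
  x_3 = 4.0938 - 0.01*24.5628 = 3.8482
  y_3 = 3.6066 - 0.01*36.0661 = 3.2459
Step 4: grad_x = 2*3*3.8482 = 23.0891, grad_y = 2*5*3.2459 = 32.4595
  x_4 = 3.8482 - 0.01*23.0891 = 3.6173
  y_4 = 3.2459 - 0.01*32.4595 = 2.9214
Step 5: grad_x = 2*3*3.6173 = 21.7037, grad_y = 2*5*2.9214 = 29.2135
  x_5 = 3.6173 - 0.01*21.7037 = 3.4003
  y_5 = 2.9214 - 0.01*29.2135 = 2.6292
f(3.4003, 2.6292) = 3*3.4003^2 + 5*2.6292^2 = 69.249


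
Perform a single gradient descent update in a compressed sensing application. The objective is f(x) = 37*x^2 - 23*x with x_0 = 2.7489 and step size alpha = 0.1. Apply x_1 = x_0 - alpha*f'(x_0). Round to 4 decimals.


We compute the gradient at x_0 and apply the update.
f'(x) = 74*x - 23
f'(2.7489) = 74*2.7489 - 23 = 180.4186
x_1 = 2.7489 - 0.1*180.4186 = -15.293


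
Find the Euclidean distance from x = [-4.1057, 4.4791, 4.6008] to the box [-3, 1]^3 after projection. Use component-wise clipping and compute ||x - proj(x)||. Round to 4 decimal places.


Project each component onto [-3, 1].
clip(-4.1057) = -3.0, clip(4.4791) = 1.0, clip(4.6008) = 1.0
Projection = [-3.0, 1.0, 1.0]
Squared diffs: [1.2226, 12.1041, 12.9658]
Distance = sqrt(26.2925) = 5.1276


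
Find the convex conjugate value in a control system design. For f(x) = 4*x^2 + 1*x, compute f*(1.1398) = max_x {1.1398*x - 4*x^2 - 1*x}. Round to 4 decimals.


f*(y) = sup_x {y*x - a*x^2 - b*x} = sup_x {(y-b)*x - a*x^2}
FOC: (y - b) - 2a*x = 0 => x* = (y - b)/(2a)
x* = (1.1398 - 1)/(2*4) = 0.0175
f*(1.1398) = (y-b)^2/(4a) = (1.1398 - 1)^2/(4*4)
= 0.0195/16 = 0.0012


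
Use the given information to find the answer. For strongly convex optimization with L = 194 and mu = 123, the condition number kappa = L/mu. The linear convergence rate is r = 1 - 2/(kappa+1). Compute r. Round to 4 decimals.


Step 1: Compute the condition number.
kappa = L/mu = 194/123 = 1.5772
Step 2: Compute the convergence rate.
r = 1 - 2/(kappa + 1) = 1 - 2*mu/(L + mu) = (L - mu)/(L + mu) = 71/317 = 0.224


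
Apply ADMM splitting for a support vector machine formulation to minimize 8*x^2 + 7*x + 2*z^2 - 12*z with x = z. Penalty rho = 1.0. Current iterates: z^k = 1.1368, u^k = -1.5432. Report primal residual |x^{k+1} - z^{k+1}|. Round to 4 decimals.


ADMM iteration with rho = 1.0, z^k = 1.1368, u^k = -1.5432
Step 1: x-update.
Minimize 8*x^2 + 7*x + (1.0/2)*(x - 1.1368 - 1.5432)^2
FOC: (2*8 + 1.0)*x = -7 + 1.0*(1.1368 + 1.5432)
x^{k+1} = -0.2541
Step 2: z-update.
Minimize 2*z^2 - 12*z + (1.0/2)*(-0.2541 - z - 1.5432)^2
FOC: (2*2 + 1.0)*z = 12 + 1.0*(-0.2541 - 1.5432)
z^{k+1} = 2.0405
Step 3: u-update.
u^{k+1} = -1.5432 - 0.2541 - 2.0405 = -3.8379
Step 4: Primal residual = |-0.2541 - 2.0405| = 2.2947


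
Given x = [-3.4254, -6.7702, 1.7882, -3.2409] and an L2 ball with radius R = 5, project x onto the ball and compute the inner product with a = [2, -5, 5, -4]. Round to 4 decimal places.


Step 1: Compute ||x|| (intermediates to 6 decimals).
||x|| = sqrt((-3.4254)^2 + (-6.7702)^2 + 1.7882^2 + (-3.2409)^2) = 8.44216
Step 2: Project.
Since ||x|| > R, scale = R/||x|| = 5/8.44216 = 0.592265, proj(x) = scale * x
proj(x) = [-2.028745, -4.009753, 1.059088, -1.919472]
Step 3: Dot product.
a^T * proj(x) = 2*(-2.028745) - 5*(-4.009753) + 5*1.059088 - 4*(-1.919472) = 28.9646


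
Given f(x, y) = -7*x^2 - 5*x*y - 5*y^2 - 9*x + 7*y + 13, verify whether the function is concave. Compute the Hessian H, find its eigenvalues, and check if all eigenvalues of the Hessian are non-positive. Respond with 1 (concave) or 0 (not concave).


The Hessian of f(x,y) = -7*x^2 - 5*x*y - 5*y^2 - 9*x + 7*y + 13 is:
H = [[-14, -5], [-5, -10]]
Trace = -14 - 10 = -24
Determinant = -14*-10 - (-5)^2 = 115
Discriminant = (-24)^2 - 4*115 = 116.0
Eigenvalues: lambda_1 = -17.3852, lambda_2 = -6.6148
The function is concave.

1


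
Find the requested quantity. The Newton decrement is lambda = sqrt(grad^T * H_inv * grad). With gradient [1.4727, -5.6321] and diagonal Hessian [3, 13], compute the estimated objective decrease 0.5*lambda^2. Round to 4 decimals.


Step 1: H is diagonal, so H^(-1) * g = [0.4909, -0.4332].
Step 2: g^T H^(-1) g = sum_i g_i^2 / H_ii
  = (1.4727)^2/3 + (-5.6321)^2/13
  = 0.7229 + 2.44 = 3.163
Step 3: Objective decrease = 0.5 * g^T H^(-1) g = 1.5815


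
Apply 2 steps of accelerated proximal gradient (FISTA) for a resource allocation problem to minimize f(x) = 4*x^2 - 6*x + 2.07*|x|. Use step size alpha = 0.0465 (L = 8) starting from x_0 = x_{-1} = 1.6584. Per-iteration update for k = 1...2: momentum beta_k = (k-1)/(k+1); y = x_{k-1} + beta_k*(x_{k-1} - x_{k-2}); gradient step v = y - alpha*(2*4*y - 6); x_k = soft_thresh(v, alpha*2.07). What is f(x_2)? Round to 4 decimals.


FISTA on f(x) = 4*x^2 - 6*x + 2.07*|x|
L = 8, alpha = 0.0465
Iteration 1: beta = 0.0, y = 1.6584 + 0.0*(1.6584 - 1.6584) = 1.6584
  grad(y) = 7.2672, v = y - alpha*grad = 1.3205
  prox(v) = soft_thresh(1.3205, 0.0963) = 1.2242
Iteration 2: beta = 0.3333, y = 1.2242 + 0.3333*(1.2242 - 1.6584) = 1.0795
  grad(y) = 2.6359, v = y - alpha*grad = 0.9569
  prox(v) = soft_thresh(0.9569, 0.0963) = 0.8607
f(x_2) = 4*0.8607^2 - 6*0.8607 + 2.07*|0.8607| = -0.4194


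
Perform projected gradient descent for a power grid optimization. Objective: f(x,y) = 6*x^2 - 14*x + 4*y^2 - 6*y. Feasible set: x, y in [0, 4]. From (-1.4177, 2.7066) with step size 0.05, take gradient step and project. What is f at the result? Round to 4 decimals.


Step 1: Compute gradient at (-1.4177, 2.7066).
grad_x = 2*6*-1.4177 - 14 = -31.0124
grad_y = 2*4*2.7066 - 6 = 15.6528
Step 2: Gradient step.
x_raw = -1.4177 - 0.05*-31.0124 = 0.1329
y_raw = 2.7066 - 0.05*15.6528 = 1.924
Step 3: Project onto [0, 4].
x_proj = clip(0.1329) = 0.1329
y_proj = clip(1.924) = 1.924
Step 4: Evaluate f.
f(0.1329, 1.924) = 1.5079


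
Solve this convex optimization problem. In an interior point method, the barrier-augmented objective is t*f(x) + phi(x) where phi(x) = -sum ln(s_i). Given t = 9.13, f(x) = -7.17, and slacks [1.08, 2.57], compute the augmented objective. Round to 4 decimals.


Step 1: Compute log-barrier.
ln values: [0.077, 0.9439]
phi = -(0.077 + 0.9439) = -1.0209
Step 2: Compute augmented objective.
t*f(x) = 9.13*-7.17 = -65.4621
Total = -65.4621 - 1.0209 = -66.483


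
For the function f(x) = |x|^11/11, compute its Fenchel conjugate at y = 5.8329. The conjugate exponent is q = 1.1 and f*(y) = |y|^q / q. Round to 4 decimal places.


The conjugate exponent q satisfies 1/p + 1/q = 1.
p = 11, so q = 11/(11 - 1) = 1.1
|y|^q = 5.8329^1.1 = 6.9578
f*(5.8329) = 6.9578 / 1.1 = 6.3253


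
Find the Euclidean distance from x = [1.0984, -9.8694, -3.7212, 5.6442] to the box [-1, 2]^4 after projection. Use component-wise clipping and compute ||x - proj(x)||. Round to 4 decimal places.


Project each component onto [-1, 2].
clip(1.0984) = 1.0984, clip(-9.8694) = -1.0, clip(-3.7212) = -1.0, clip(5.6442) = 2.0
Projection = [1.0984, -1.0, -1.0, 2.0]
Squared diffs: [0.0, 78.6663, 7.4049, 13.2802]
Distance = sqrt(99.3514) = 9.9675


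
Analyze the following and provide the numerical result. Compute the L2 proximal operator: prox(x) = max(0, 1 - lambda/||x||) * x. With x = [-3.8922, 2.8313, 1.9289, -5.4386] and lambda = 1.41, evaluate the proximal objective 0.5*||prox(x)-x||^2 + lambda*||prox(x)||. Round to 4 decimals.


Step 1: Compute ||x||.
||x|| = 7.5143
Step 2: Compute scaling factor.
scale = max(0, 1 - 1.41/7.5143) = 0.8124
Step 3: prox(x) = [-3.1619, 2.3, 1.567, -4.4181]
||prox(x)|| = 6.1043
Step 4: Proximal objective.
0.5*||prox-x||^2 = 0.9941
lambda*||prox|| = 8.6071
Total = 9.6011


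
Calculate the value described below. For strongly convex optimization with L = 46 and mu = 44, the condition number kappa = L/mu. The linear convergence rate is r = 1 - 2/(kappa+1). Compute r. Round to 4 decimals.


Step 1: Compute the condition number.
kappa = L/mu = 46/44 = 1.0455
Step 2: Compute the convergence rate.
r = 1 - 2/(kappa + 1) = 1 - 2*mu/(L + mu) = (L - mu)/(L + mu) = 2/90 = 0.0222


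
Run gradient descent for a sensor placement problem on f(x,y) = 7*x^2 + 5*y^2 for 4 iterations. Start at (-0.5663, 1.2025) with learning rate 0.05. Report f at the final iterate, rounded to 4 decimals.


Gradient descent on f(x,y) = 7*x^2 + 5*y^2.
Starting point: (-0.5663, 1.2025), alpha = 0.05
Step 1: grad_x = 2*7*-0.5663 = -7.9282, grad_y = 2*5*1.2025 = 12.025
  x_1 = -0.5663 - 0.05*-7.9282 = -0.1699
  y_1 = 1.2025 - 0.05*12.025 = 0.6013
Step 2: grad_x = 2*7*-0.1699 = -2.3785, grad_y = 2*5*0.6013 = 6.0125
  x_2 = -0.1699 - 0.05*-2.3785 = -0.051
  y_2 = 0.6013 - 0.05*6.0125 = 0.3006
Step 3: grad_x = 2*7*-0.051 = -0.7135, grad_y = 2*5*0.3006 = 3.0063
  x_3 = -0.051 - 0.05*-0.7135 = -0.0153
  y_3 = 0.3006 - 0.05*3.0063 = 0.1503
Step 4: grad_x = 2*7*-0.0153 = -0.2141, grad_y = 2*5*0.1503 = 1.5031
  x_4 = -0.0153 - 0.05*-0.2141 = -0.0046
  y_4 = 0.1503 - 0.05*1.5031 = 0.0752
f(-0.0046, 0.0752) = 7*(-0.0046)^2 + 5*0.0752^2 = 0.0284


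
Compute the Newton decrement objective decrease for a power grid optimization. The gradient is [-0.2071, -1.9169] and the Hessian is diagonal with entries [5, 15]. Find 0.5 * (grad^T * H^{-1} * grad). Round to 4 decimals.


Step 1: H is diagonal, so H^(-1) * g = [-0.0414, -0.1278].
Step 2: g^T H^(-1) g = sum_i g_i^2 / H_ii
  = (-0.2071)^2/5 + (-1.9169)^2/15
  = 0.0086 + 0.245 = 0.2535
Step 3: Objective decrease = 0.5 * g^T H^(-1) g = 0.1268


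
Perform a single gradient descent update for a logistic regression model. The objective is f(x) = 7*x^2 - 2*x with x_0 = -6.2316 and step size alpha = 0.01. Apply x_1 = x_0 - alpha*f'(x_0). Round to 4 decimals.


We compute the gradient at x_0 and apply the update.
f'(x) = 14*x - 2
f'(-6.2316) = 14*-6.2316 - 2 = -89.2424
x_1 = -6.2316 - 0.01*-89.2424 = -5.3392


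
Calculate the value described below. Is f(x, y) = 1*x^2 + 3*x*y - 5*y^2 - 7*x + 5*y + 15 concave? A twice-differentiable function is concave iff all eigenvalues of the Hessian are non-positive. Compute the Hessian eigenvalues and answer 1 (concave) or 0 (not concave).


The Hessian of f(x,y) = 1*x^2 + 3*x*y - 5*y^2 - 7*x + 5*y + 15 is:
H = [[2, 3], [3, -10]]
Trace = 2 - 10 = -8
Determinant = 2*-10 - (3)^2 = -29
Discriminant = (-8)^2 - 4*-29 = 180.0
Eigenvalues: lambda_1 = -10.7082, lambda_2 = 2.7082
The function is not concave.

0


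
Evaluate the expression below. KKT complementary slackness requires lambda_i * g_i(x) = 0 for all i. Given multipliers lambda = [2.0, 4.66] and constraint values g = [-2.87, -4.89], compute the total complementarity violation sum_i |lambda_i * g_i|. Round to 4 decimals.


KKT complementary slackness check:
lambda_1 * g_1 = 2.0 * -2.87 = -5.74
lambda_2 * g_2 = 4.66 * -4.89 = -22.7874
Total violation = 5.74 + 22.7874 = 28.5274


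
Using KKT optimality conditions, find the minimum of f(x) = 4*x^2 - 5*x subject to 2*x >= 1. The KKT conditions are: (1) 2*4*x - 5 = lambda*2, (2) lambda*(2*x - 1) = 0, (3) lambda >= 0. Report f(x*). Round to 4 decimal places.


Step 1: Try lambda = 0 (constraint inactive).
Stationarity: 2*4*x - 5 = 0
x* = 5/(2*4) = 0.625
Check constraint: 2*0.625 = 1.25 >= 1 -- satisfied.
Step 2: Compute optimal value.
f(x*) = 4*0.625^2 - 5*0.625 = -1.5625


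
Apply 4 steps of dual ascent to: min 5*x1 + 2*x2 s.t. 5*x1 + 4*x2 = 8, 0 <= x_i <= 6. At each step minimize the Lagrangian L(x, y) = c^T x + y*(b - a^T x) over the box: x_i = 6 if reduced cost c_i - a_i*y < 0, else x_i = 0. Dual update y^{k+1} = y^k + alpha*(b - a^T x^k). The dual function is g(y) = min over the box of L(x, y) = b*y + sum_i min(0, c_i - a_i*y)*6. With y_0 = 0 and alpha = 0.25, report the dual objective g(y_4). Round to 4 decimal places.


Dual ascent for LP: min 5*x1 + 2*x2, 5*x1 + 4*x2 = 8, 0 <= x_i <= 6
Step 1: y^k = 0.0, reduced costs: (5.0, 2.0)
  x^k = (0.0, 0.0), subgradient = b - a^T x = 8.0
  y^{k+1} = 0.0 + 0.25*8.0 = 2.0
Step 2: y^k = 2.0, reduced costs: (-5.0, -6.0)
  x^k = (6.0, 6.0), subgradient = b - a^T x = -46.0
  y^{k+1} = 2.0 + 0.25*-46.0 = -9.5
Step 3: y^k = -9.5, reduced costs: (52.5, 40.0)
  x^k = (0.0, 0.0), subgradient = b - a^T x = 8.0
  y^{k+1} = -9.5 + 0.25*8.0 = -7.5
Step 4: y^k = -7.5, reduced costs: (42.5, 32.0)
  x^k = (0.0, 0.0), subgradient = b - a^T x = 8.0
  y^{k+1} = -7.5 + 0.25*8.0 = -5.5
Dual objective at y_4 = -5.5: reduced costs (32.5, 24.0), box minimizer x = (0.0, 0.0)
g(y_4) = b*y + (c1 - a1*y)*x1 + (c2 - a2*y)*x2 = 8*(-5.5) + 32.5*0.0 + 24.0*0.0 = -44.0 + 0.0 + 0.0 = -44.0


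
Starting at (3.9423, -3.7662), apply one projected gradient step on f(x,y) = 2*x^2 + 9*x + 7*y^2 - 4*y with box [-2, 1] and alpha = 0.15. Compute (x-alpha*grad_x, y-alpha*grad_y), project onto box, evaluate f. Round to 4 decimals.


Step 1: Compute gradient at (3.9423, -3.7662).
grad_x = 2*2*3.9423 + 9 = 24.7692
grad_y = 2*7*-3.7662 - 4 = -56.7268
Step 2: Gradient step.
x_raw = 3.9423 - 0.15*24.7692 = 0.2269
y_raw = -3.7662 - 0.15*-56.7268 = 4.7428
Step 3: Project onto [-2, 1].
x_proj = clip(0.2269) = 0.2269
y_proj = clip(4.7428) = 1.0
Step 4: Evaluate f.
f(0.2269, 1.0) = 5.1453


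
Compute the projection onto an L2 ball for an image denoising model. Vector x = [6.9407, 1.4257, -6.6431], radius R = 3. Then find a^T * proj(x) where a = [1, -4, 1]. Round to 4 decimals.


Step 1: Compute ||x|| (intermediates to 6 decimals).
||x|| = sqrt(6.9407^2 + 1.4257^2 + (-6.6431)^2) = 9.712709
Step 2: Project.
Since ||x|| > R, scale = R/||x|| = 3/9.712709 = 0.308874, proj(x) = scale * x
proj(x) = [2.143802, 0.440362, -2.051881]
Step 3: Dot product.
a^T * proj(x) = 1*2.143802 - 4*0.440362 + 1*(-2.051881) = -1.6695


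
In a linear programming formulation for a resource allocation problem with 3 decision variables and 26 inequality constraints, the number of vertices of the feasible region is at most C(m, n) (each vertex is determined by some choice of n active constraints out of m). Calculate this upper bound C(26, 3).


Each vertex corresponds to some choice of n active constraints out of m, so the number of vertices is at most C(m, n) = m! / (n!(m-n)!).
m = 26, n = 3
Numerator: 26 * 25 * 24
Denominator: 3! = 6
C(26, 3) = 2600


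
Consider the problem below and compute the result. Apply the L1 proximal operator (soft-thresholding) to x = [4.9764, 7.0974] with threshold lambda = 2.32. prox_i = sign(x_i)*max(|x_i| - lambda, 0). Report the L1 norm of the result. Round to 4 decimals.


Soft-thresholding with lambda = 2.32:
prox(4.9764) = sign(4.9764)*max(|4.9764| - 2.32, 0) = 2.6564
prox(7.0974) = sign(7.0974)*max(|7.0974| - 2.32, 0) = 4.7774
prox(x) = [2.6564, 4.7774]
||prox(x)||_1 = 2.6564 + 4.7774 = 7.4338


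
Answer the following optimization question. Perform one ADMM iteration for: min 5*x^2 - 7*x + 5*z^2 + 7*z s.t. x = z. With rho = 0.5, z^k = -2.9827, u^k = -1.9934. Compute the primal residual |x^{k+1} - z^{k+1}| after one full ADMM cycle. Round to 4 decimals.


ADMM iteration with rho = 0.5, z^k = -2.9827, u^k = -1.9934
Step 1: x-update.
Minimize 5*x^2 - 7*x + (0.5/2)*(x + 2.9827 - 1.9934)^2
FOC: (2*5 + 0.5)*x = 7 + 0.5*(-2.9827 + 1.9934)
x^{k+1} = 0.6196
Step 2: z-update.
Minimize 5*z^2 + 7*z + (0.5/2)*(0.6196 - z - 1.9934)^2
FOC: (2*5 + 0.5)*z = -7 + 0.5*(0.6196 - 1.9934)
z^{k+1} = -0.7321
Step 3: u-update.
u^{k+1} = -1.9934 + 0.6196 + 0.7321 = -0.6418
Step 4: Primal residual = |0.6196 + 0.7321| = 1.3516


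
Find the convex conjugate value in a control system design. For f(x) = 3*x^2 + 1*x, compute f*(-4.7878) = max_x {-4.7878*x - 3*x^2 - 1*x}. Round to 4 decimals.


f*(y) = sup_x {y*x - a*x^2 - b*x} = sup_x {(y-b)*x - a*x^2}
FOC: (y - b) - 2a*x = 0 => x* = (y - b)/(2a)
x* = (-4.7878 - 1)/(2*3) = -0.9646
f*(-4.7878) = (y-b)^2/(4a) = (-4.7878 - 1)^2/(4*3)
= 33.4986/12 = 2.7916


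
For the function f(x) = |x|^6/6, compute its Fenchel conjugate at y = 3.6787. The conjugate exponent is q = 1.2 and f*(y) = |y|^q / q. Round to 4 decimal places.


The conjugate exponent q satisfies 1/p + 1/q = 1.
p = 6, so q = 6/(6 - 1) = 1.2
|y|^q = 3.6787^1.2 = 4.7735
f*(3.6787) = 4.7735 / 1.2 = 3.9779


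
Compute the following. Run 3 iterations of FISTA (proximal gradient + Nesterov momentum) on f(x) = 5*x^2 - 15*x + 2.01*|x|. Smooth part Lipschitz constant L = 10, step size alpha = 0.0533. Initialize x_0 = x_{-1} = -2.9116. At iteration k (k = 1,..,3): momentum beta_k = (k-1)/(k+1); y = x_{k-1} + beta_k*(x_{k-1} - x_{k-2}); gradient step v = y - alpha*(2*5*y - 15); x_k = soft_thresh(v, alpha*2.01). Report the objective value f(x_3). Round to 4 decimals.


FISTA on f(x) = 5*x^2 - 15*x + 2.01*|x|
L = 10, alpha = 0.0533
Iteration 1: beta = 0.0, y = -2.9116 + 0.0*(-2.9116 + 2.9116) = -2.9116
  grad(y) = -44.116, v = y - alpha*grad = -0.5602
  prox(v) = soft_thresh(-0.5602, 0.1071) = -0.4531
Iteration 2: beta = 0.3333, y = -0.4531 + 0.3333*(-0.4531 + 2.9116) = 0.3664
  grad(y) = -11.3358, v = y - alpha*grad = 0.9706
  prox(v) = soft_thresh(0.9706, 0.1071) = 0.8635
Iteration 3: beta = 0.5, y = 0.8635 + 0.5*(0.8635 + 0.4531) = 1.5218
  grad(y) = 0.2177, v = y - alpha*grad = 1.5102
  prox(v) = soft_thresh(1.5102, 0.1071) = 1.403
f(x_3) = 5*1.403^2 - 15*1.403 + 2.01*|1.403| = -8.3829


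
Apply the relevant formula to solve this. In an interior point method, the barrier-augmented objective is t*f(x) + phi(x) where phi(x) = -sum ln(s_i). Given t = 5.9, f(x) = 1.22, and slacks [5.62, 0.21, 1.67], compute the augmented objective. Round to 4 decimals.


Step 1: Compute log-barrier.
ln values: [1.7263, -1.5606, 0.5128]
phi = -(1.7263 - 1.5606 + 0.5128) = -0.6785
Step 2: Compute augmented objective.
t*f(x) = 5.9*1.22 = 7.198
Total = 7.198 - 0.6785 = 6.5195


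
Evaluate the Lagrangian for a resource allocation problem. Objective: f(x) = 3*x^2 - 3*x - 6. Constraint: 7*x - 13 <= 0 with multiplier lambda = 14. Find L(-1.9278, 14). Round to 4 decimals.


Step 1: Evaluate f(x).
f(-1.9278) = 3*(-1.9278)^2 - 3*(-1.9278) - 6 = 10.9326
Step 2: Evaluate g(x).
g(-1.9278) = 7*-1.9278 - 13 = -26.4946
Step 3: Compute Lagrangian.
L = 10.9326 + 14*-26.4946 = -359.9918


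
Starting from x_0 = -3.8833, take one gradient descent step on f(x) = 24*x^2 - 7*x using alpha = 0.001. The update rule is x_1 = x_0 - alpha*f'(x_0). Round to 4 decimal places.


We compute the gradient at x_0 and apply the update.
f'(x) = 48*x - 7
f'(-3.8833) = 48*-3.8833 - 7 = -193.3984
x_1 = -3.8833 - 0.001*-193.3984 = -3.6899


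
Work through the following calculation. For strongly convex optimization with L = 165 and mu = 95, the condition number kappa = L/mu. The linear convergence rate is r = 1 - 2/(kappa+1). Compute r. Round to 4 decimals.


Step 1: Compute the condition number.
kappa = L/mu = 165/95 = 1.7368
Step 2: Compute the convergence rate.
r = 1 - 2/(kappa + 1) = 1 - 2*mu/(L + mu) = (L - mu)/(L + mu) = 70/260 = 0.2692


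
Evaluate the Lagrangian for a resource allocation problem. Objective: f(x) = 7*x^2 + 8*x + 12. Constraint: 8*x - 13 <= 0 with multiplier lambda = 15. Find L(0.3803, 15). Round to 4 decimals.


Step 1: Evaluate f(x).
f(0.3803) = 7*0.3803^2 + 8*0.3803 + 12 = 16.0548
Step 2: Evaluate g(x).
g(0.3803) = 8*0.3803 - 13 = -9.9576
Step 3: Compute Lagrangian.
L = 16.0548 + 15*-9.9576 = -133.3092


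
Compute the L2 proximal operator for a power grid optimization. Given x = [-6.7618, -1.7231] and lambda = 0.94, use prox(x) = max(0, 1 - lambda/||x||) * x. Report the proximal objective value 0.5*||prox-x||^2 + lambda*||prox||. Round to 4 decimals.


Step 1: Compute ||x||.
||x|| = 6.9779
Step 2: Compute scaling factor.
scale = max(0, 1 - 0.94/6.9779) = 0.8653
Step 3: prox(x) = [-5.8509, -1.491]
||prox(x)|| = 6.0379
Step 4: Proximal objective.
0.5*||prox-x||^2 = 0.4418
lambda*||prox|| = 5.6756
Total = 6.1174


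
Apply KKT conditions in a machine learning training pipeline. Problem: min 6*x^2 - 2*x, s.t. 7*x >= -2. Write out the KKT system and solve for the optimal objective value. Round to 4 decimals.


Step 1: Try lambda = 0 (constraint inactive).
Stationarity: 2*6*x - 2 = 0
x* = 2/(2*6) = 1/6 = 0.1667 (rounded; the exact value 1/6 is used below)
Check constraint: 7*0.1667 = 1.1669 >= -2 -- satisfied.
Step 2: Compute optimal value.
f(x*) = 6*(1/6)^2 - 2*(1/6) = -0.1667


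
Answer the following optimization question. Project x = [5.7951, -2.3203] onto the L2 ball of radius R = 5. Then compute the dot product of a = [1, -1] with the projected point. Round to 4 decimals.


Step 1: Compute ||x|| (intermediates to 6 decimals).
||x|| = sqrt(5.7951^2 + (-2.3203)^2) = 6.242353
Step 2: Project.
Since ||x|| > R, scale = R/||x|| = 5/6.242353 = 0.80098, proj(x) = scale * x
proj(x) = [4.641759, -1.858514]
Step 3: Dot product.
a^T * proj(x) = 1*4.641759 - 1*(-1.858514) = 6.5003


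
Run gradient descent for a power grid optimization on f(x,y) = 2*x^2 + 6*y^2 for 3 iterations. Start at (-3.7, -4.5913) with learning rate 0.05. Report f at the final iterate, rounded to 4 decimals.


Gradient descent on f(x,y) = 2*x^2 + 6*y^2.
Starting point: (-3.7, -4.5913), alpha = 0.05
Step 1: grad_x = 2*2*-3.7 = -14.8, grad_y = 2*6*-4.5913 = -55.0956
  x_1 = -3.7 - 0.05*-14.8 = -2.96
  y_1 = -4.5913 - 0.05*-55.0956 = -1.8365
Step 2: grad_x = 2*2*-2.96 = -11.84, grad_y = 2*6*-1.8365 = -22.0382
  x_2 = -2.96 - 0.05*-11.84 = -2.368
  y_2 = -1.8365 - 0.05*-22.0382 = -0.7346
Step 3: grad_x = 2*2*-2.368 = -9.472, grad_y = 2*6*-0.7346 = -8.8153
  x_3 = -2.368 - 0.05*-9.472 = -1.8944
  y_3 = -0.7346 - 0.05*-8.8153 = -0.2938
f(-1.8944, -0.2938) = 2*(-1.8944)^2 + 6*(-0.2938)^2 = 7.6956


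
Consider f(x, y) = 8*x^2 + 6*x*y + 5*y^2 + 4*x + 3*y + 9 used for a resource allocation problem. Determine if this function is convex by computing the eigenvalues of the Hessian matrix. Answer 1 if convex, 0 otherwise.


The Hessian of f(x,y) = 8*x^2 + 6*x*y + 5*y^2 + 4*x + 3*y + 9 is:
H = [[16, 6], [6, 10]]
Trace = 16 + 10 = 26
Determinant = 16*10 - (6)^2 = 124
Discriminant = (26)^2 - 4*124 = 180.0
Eigenvalues: lambda_1 = 6.2918, lambda_2 = 19.7082
The function is convex.

1


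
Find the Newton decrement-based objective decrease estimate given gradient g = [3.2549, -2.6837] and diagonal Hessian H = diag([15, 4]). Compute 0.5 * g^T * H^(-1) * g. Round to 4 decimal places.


Step 1: H is diagonal, so H^(-1) * g = [0.217, -0.6709].
Step 2: g^T H^(-1) g = sum_i g_i^2 / H_ii
  = (3.2549)^2/15 + (-2.6837)^2/4
  = 0.7063 + 1.8006 = 2.5069
Step 3: Objective decrease = 0.5 * g^T H^(-1) g = 1.2534


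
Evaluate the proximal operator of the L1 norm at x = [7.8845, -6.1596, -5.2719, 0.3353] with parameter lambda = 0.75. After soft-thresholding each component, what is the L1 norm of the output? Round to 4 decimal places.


Soft-thresholding with lambda = 0.75:
prox(7.8845) = sign(7.8845)*max(|7.8845| - 0.75, 0) = 7.1345
prox(-6.1596) = sign(-6.1596)*max(|-6.1596| - 0.75, 0) = -5.4096
prox(-5.2719) = sign(-5.2719)*max(|-5.2719| - 0.75, 0) = -4.5219
prox(0.3353) = sign(0.3353)*max(|0.3353| - 0.75, 0) = 0.0
prox(x) = [7.1345, -5.4096, -4.5219, 0.0]
||prox(x)||_1 = 7.1345 + 5.4096 + 4.5219 + 0.0 = 17.066


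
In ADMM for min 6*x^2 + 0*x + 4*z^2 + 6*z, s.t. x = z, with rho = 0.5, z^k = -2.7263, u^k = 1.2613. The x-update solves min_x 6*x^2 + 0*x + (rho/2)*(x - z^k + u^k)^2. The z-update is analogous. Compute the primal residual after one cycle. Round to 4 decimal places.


ADMM iteration with rho = 0.5, z^k = -2.7263, u^k = 1.2613
Step 1: x-update.
Minimize 6*x^2 + 0*x + (0.5/2)*(x + 2.7263 + 1.2613)^2
FOC: (2*6 + 0.5)*x = 0 + 0.5*(-2.7263 - 1.2613)
x^{k+1} = -0.1595
Step 2: z-update.
Minimize 4*z^2 + 6*z + (0.5/2)*(-0.1595 - z + 1.2613)^2
FOC: (2*4 + 0.5)*z = -6 + 0.5*(-0.1595 + 1.2613)
z^{k+1} = -0.6411
Step 3: u-update.
u^{k+1} = 1.2613 - 0.1595 + 0.6411 = 1.7429
Step 4: Primal residual = |-0.1595 + 0.6411| = 0.4816


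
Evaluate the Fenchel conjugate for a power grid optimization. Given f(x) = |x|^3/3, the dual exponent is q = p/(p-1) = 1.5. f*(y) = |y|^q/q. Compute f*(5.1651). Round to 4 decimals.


The conjugate exponent q satisfies 1/p + 1/q = 1.
p = 3, so q = 3/(3 - 1) = 1.5
|y|^q = 5.1651^1.5 = 11.7386
f*(5.1651) = 11.7386 / 1.5 = 7.8258


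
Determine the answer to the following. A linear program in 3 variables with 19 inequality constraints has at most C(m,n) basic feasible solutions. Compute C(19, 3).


Each vertex corresponds to some choice of n active constraints out of m, so the number of vertices is at most C(m, n) = m! / (n!(m-n)!).
m = 19, n = 3
Numerator: 19 * 18 * 17
Denominator: 3! = 6
C(19, 3) = 969


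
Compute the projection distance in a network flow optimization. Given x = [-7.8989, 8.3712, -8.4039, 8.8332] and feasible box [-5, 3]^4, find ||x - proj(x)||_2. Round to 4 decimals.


Project each component onto [-5, 3].
clip(-7.8989) = -5.0, clip(8.3712) = 3.0, clip(-8.4039) = -5.0, clip(8.8332) = 3.0
Projection = [-5.0, 3.0, -5.0, 3.0]
Squared diffs: [8.4036, 28.8498, 11.5865, 34.0262]
Distance = sqrt(82.8661) = 9.1031


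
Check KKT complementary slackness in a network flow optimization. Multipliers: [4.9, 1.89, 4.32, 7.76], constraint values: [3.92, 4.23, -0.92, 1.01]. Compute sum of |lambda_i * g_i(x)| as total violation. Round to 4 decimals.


KKT complementary slackness check:
lambda_1 * g_1 = 4.9 * 3.92 = 19.208
lambda_2 * g_2 = 1.89 * 4.23 = 7.9947
lambda_3 * g_3 = 4.32 * -0.92 = -3.9744
lambda_4 * g_4 = 7.76 * 1.01 = 7.8376
Total violation = 19.208 + 7.9947 + 3.9744 + 7.8376 = 39.0147


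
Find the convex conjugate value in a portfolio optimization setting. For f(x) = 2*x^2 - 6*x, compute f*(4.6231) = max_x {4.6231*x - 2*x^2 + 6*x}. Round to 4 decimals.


f*(y) = sup_x {y*x - a*x^2 - b*x} = sup_x {(y-b)*x - a*x^2}
FOC: (y - b) - 2a*x = 0 => x* = (y - b)/(2a)
x* = (4.6231 + 6)/(2*2) = 2.6558
f*(4.6231) = (y-b)^2/(4a) = (4.6231 + 6)^2/(4*2)
= 112.8503/8 = 14.1063


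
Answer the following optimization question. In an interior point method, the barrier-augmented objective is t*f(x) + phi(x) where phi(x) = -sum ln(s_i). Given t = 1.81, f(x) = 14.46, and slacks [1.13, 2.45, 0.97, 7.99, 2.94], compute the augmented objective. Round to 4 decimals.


Step 1: Compute log-barrier.
ln values: [0.1222, 0.8961, -0.0305, 2.0782, 1.0784]
phi = -(0.1222 + 0.8961 - 0.0305 + 2.0782 + 1.0784) = -4.1444
Step 2: Compute augmented objective.
t*f(x) = 1.81*14.46 = 26.1726
Total = 26.1726 - 4.1444 = 22.0282


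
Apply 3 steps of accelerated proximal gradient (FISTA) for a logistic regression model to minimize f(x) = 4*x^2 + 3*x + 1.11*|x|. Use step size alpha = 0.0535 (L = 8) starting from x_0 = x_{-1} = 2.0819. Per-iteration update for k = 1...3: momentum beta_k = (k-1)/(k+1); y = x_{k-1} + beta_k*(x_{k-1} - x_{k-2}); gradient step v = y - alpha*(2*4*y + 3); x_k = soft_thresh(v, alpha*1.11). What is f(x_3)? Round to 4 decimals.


FISTA on f(x) = 4*x^2 + 3*x + 1.11*|x|
L = 8, alpha = 0.0535
Iteration 1: beta = 0.0, y = 2.0819 + 0.0*(2.0819 - 2.0819) = 2.0819
  grad(y) = 19.6552, v = y - alpha*grad = 1.0303
  prox(v) = soft_thresh(1.0303, 0.0594) = 0.971
Iteration 2: beta = 0.3333, y = 0.971 + 0.3333*(0.971 - 2.0819) = 0.6006
  grad(y) = 7.8052, v = y - alpha*grad = 0.1831
  prox(v) = soft_thresh(0.1831, 0.0594) = 0.1237
Iteration 3: beta = 0.5, y = 0.1237 + 0.5*(0.1237 - 0.971) = -0.3
  grad(y) = 0.6004, v = y - alpha*grad = -0.3321
  prox(v) = soft_thresh(-0.3321, 0.0594) = -0.2727
f(x_3) = 4*(-0.2727)^2 + 3*(-0.2727) + 1.11*|-0.2727| = -0.2179


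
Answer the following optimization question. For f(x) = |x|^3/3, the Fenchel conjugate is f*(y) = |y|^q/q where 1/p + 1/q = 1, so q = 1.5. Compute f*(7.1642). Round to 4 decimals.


The conjugate exponent q satisfies 1/p + 1/q = 1.
p = 3, so q = 3/(3 - 1) = 1.5
|y|^q = 7.1642^1.5 = 19.1757
f*(7.1642) = 19.1757 / 1.5 = 12.7838


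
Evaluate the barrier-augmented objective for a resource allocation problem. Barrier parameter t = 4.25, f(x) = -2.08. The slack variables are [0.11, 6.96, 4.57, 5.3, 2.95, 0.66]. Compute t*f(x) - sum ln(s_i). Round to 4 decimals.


Step 1: Compute log-barrier.
ln values: [-2.2073, 1.9402, 1.5195, 1.6677, 1.0818, -0.4155]
phi = -(-2.2073 + 1.9402 + 1.5195 + 1.6677 + 1.0818 - 0.4155) = -3.5864
Step 2: Compute augmented objective.
t*f(x) = 4.25*-2.08 = -8.84
Total = -8.84 - 3.5864 = -12.4264


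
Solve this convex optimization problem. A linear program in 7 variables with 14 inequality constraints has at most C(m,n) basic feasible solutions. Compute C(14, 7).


Each vertex corresponds to some choice of n active constraints out of m, so the number of vertices is at most C(m, n) = m! / (n!(m-n)!).
m = 14, n = 7
Numerator: 14 * 13 * 12 * 11 * 10 * 9 * 8
Denominator: 7! = 5040
C(14, 7) = 3432


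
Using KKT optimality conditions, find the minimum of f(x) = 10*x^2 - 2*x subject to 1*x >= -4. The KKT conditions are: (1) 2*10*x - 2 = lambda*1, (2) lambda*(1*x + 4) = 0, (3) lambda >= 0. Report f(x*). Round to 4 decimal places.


Step 1: Try lambda = 0 (constraint inactive).
Stationarity: 2*10*x - 2 = 0
x* = 2/(2*10) = 0.1
Check constraint: 1*0.1 = 0.1 >= -4 -- satisfied.
Step 2: Compute optimal value.
f(x*) = 10*0.1^2 - 2*0.1 = -0.1


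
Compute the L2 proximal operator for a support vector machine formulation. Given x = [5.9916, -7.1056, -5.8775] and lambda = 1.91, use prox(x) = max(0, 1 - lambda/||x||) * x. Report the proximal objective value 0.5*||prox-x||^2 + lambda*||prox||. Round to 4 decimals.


Step 1: Compute ||x||.
||x|| = 10.997
Step 2: Compute scaling factor.
scale = max(0, 1 - 1.91/10.997) = 0.8263
Step 3: prox(x) = [4.951, -5.8715, -4.8567]
||prox(x)|| = 9.087
Step 4: Proximal objective.
0.5*||prox-x||^2 = 1.8241
lambda*||prox|| = 17.3562
Total = 19.1802


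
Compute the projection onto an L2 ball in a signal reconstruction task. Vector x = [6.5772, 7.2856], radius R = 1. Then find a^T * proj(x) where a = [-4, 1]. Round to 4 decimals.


Step 1: Compute ||x|| (intermediates to 6 decimals).
||x|| = sqrt(6.5772^2 + 7.2856^2) = 9.81527
Step 2: Project.
Since ||x|| > R, scale = R/||x|| = 1/9.81527 = 0.101882, proj(x) = scale * x
proj(x) = [0.670098, 0.742271]
Step 3: Dot product.
a^T * proj(x) = -4*0.670098 + 1*0.742271 = -1.9381


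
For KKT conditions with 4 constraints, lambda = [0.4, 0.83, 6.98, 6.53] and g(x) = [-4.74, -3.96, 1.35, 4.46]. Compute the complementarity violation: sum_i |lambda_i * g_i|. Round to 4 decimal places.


KKT complementary slackness check:
lambda_1 * g_1 = 0.4 * -4.74 = -1.896
lambda_2 * g_2 = 0.83 * -3.96 = -3.2868
lambda_3 * g_3 = 6.98 * 1.35 = 9.423
lambda_4 * g_4 = 6.53 * 4.46 = 29.1238
Total violation = 1.896 + 3.2868 + 9.423 + 29.1238 = 43.7296


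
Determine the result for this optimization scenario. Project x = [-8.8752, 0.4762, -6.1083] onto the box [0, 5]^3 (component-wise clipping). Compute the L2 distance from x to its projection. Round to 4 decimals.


Project each component onto [0, 5].
clip(-8.8752) = 0.0, clip(0.4762) = 0.4762, clip(-6.1083) = 0.0
Projection = [0.0, 0.4762, 0.0]
Squared diffs: [78.7692, 0.0, 37.3113]
Distance = sqrt(116.0805) = 10.7741


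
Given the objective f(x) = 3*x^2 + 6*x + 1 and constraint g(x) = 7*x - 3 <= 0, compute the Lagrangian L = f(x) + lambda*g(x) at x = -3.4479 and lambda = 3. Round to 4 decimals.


Step 1: Evaluate f(x).
f(-3.4479) = 3*(-3.4479)^2 + 6*(-3.4479) + 1 = 15.9766
Step 2: Evaluate g(x).
g(-3.4479) = 7*-3.4479 - 3 = -27.1353
Step 3: Compute Lagrangian.
L = 15.9766 + 3*-27.1353 = -65.4293


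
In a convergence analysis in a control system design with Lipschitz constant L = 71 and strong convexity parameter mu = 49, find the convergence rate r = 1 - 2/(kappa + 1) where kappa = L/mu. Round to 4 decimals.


Step 1: Compute the condition number.
kappa = L/mu = 71/49 = 1.449
Step 2: Compute the convergence rate.
r = 1 - 2/(kappa + 1) = 1 - 2*mu/(L + mu) = (L - mu)/(L + mu) = 22/120 = 0.1833


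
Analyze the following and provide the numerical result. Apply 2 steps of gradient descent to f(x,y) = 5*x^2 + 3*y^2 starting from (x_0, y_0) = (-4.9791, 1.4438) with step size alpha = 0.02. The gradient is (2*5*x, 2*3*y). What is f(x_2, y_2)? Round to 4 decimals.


Gradient descent on f(x,y) = 5*x^2 + 3*y^2.
Starting point: (-4.9791, 1.4438), alpha = 0.02
Step 1: grad_x = 2*5*-4.9791 = -49.791, grad_y = 2*3*1.4438 = 8.6628
  x_1 = -4.9791 - 0.02*-49.791 = -3.9833
  y_1 = 1.4438 - 0.02*8.6628 = 1.2705
Step 2: grad_x = 2*5*-3.9833 = -39.8328, grad_y = 2*3*1.2705 = 7.6233
  x_2 = -3.9833 - 0.02*-39.8328 = -3.1866
  y_2 = 1.2705 - 0.02*7.6233 = 1.1181
f(-3.1866, 1.1181) = 5*(-3.1866)^2 + 3*1.1181^2 = 54.5232


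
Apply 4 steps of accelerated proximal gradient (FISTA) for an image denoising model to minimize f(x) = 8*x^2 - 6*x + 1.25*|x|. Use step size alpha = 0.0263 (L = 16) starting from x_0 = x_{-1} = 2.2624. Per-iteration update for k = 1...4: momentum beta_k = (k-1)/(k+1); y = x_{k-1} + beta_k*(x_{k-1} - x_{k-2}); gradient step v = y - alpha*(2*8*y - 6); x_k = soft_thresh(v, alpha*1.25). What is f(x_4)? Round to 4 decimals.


FISTA on f(x) = 8*x^2 - 6*x + 1.25*|x|
L = 16, alpha = 0.0263
Iteration 1: beta = 0.0, y = 2.2624 + 0.0*(2.2624 - 2.2624) = 2.2624
  grad(y) = 30.1984, v = y - alpha*grad = 1.4682
  prox(v) = soft_thresh(1.4682, 0.0329) = 1.4353
Iteration 2: beta = 0.3333, y = 1.4353 + 0.3333*(1.4353 - 2.2624) = 1.1596
  grad(y) = 12.5538, v = y - alpha*grad = 0.8294
  prox(v) = soft_thresh(0.8294, 0.0329) = 0.7966
Iteration 3: beta = 0.5, y = 0.7966 + 0.5*(0.7966 - 1.4353) = 0.4772
  grad(y) = 1.6352, v = y - alpha*grad = 0.4342
  prox(v) = soft_thresh(0.4342, 0.0329) = 0.4013
Iteration 4: beta = 0.6, y = 0.4013 + 0.6*(0.4013 - 0.7966) = 0.1642
  grad(y) = -3.3733, v = y - alpha*grad = 0.2529
  prox(v) = soft_thresh(0.2529, 0.0329) = 0.22
f(x_4) = 8*0.22^2 - 6*0.22 + 1.25*|0.22| = -0.6578


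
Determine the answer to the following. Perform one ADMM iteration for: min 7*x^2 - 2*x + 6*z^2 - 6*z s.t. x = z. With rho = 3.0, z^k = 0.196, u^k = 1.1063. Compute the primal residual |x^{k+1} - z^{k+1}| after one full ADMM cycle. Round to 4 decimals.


ADMM iteration with rho = 3.0, z^k = 0.196, u^k = 1.1063
Step 1: x-update.
Minimize 7*x^2 - 2*x + (3.0/2)*(x - 0.196 + 1.1063)^2
FOC: (2*7 + 3.0)*x = 2 + 3.0*(0.196 - 1.1063)
x^{k+1} = -0.043
Step 2: z-update.
Minimize 6*z^2 - 6*z + (3.0/2)*(-0.043 - z + 1.1063)^2
FOC: (2*6 + 3.0)*z = 6 + 3.0*(-0.043 + 1.1063)
z^{k+1} = 0.6127
Step 3: u-update.
u^{k+1} = 1.1063 - 0.043 - 0.6127 = 0.4506
Step 4: Primal residual = |-0.043 - 0.6127| = 0.6557
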